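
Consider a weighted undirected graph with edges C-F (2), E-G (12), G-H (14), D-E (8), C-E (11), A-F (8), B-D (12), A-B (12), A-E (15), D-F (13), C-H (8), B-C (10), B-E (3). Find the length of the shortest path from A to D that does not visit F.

23

A few of the A→D routes:
A -> B -> D: 12 + 12 = 24
A -> E -> D: 15 + 8 = 23
A -> B -> E -> D: 12 + 3 + 8 = 23
Best route has total 23.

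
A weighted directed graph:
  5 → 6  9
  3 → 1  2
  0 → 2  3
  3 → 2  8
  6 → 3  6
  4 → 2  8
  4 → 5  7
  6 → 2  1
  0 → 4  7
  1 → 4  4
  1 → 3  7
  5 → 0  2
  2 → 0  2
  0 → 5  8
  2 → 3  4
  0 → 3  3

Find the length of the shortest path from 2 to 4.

9

A few of the 2→4 routes:
2→0→4: 2 + 7 = 9
2→3→1→4: 4 + 2 + 4 = 10
2→0→3→1→4: 2 + 3 + 2 + 4 = 11
The minimum is 9.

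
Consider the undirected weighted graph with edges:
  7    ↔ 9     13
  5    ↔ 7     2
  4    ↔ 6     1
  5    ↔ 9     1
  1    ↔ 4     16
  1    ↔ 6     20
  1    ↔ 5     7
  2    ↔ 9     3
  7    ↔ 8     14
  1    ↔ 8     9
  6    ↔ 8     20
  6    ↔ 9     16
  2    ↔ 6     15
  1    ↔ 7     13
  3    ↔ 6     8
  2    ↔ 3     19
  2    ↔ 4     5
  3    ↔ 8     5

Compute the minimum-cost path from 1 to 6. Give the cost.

17

Some routes from 1 to 6:
1 -> 6: 20
1 -> 4 -> 6: 16 + 1 = 17
1 -> 5 -> 9 -> 2 -> 4 -> 6: 7 + 1 + 3 + 5 + 1 = 17
1 -> 8 -> 3 -> 6: 9 + 5 + 8 = 22
Best route has total 17.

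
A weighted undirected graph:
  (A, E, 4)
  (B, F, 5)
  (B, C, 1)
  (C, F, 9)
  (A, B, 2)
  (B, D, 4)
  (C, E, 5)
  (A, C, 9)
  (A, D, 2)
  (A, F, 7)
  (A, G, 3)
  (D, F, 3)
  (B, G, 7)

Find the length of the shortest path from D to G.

Comparing a few candidate routes:
D-B-A-G: 4 + 2 + 3 = 9
D-A-G: 2 + 3 = 5
D-A-B-G: 2 + 2 + 7 = 11
D-F-B-A-G: 3 + 5 + 2 + 3 = 13
D-B-G: 4 + 7 = 11
Best route has total 5.

5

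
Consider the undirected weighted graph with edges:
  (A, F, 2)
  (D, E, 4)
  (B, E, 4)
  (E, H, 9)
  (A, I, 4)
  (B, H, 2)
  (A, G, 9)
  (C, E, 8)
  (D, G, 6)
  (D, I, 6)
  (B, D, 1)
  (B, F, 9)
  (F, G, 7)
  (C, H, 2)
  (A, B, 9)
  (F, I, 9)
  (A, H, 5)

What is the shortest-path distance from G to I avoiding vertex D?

13

Some routes from G to I avoiding D:
G→F→A→I: 7 + 2 + 4 = 13
G→A→I: 9 + 4 = 13
G→F→I: 7 + 9 = 16
G→A→F→I: 9 + 2 + 9 = 20
The minimum is 13.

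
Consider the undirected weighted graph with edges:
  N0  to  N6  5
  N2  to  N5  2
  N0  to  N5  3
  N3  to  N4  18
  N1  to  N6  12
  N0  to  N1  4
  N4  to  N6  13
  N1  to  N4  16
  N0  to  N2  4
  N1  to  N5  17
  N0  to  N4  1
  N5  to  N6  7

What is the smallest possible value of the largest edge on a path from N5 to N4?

3

Comparing a few candidate routes:
N5-N2-N0-N4: max(2, 4, 1) = 4
N5-N0-N4: max(3, 1) = 3
N5-N6-N0-N4: max(7, 5, 1) = 7
Best route has worst link 3.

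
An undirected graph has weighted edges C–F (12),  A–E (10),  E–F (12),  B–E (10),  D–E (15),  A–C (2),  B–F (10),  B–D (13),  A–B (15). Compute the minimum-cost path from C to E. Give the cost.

12

A few of the C→E routes:
C-F-B-E: 12 + 10 + 10 = 32
C-F-E: 12 + 12 = 24
C-A-B-E: 2 + 15 + 10 = 27
C-A-E: 2 + 10 = 12
Shortest: 12.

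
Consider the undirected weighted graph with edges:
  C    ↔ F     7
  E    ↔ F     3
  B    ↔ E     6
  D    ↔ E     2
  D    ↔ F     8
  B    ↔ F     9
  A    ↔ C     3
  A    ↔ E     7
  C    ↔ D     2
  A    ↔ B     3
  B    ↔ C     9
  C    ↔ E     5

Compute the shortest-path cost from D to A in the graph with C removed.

Checking several routes:
D→E→A: 2 + 7 = 9
D→E→B→A: 2 + 6 + 3 = 11
D→E→F→B→A: 2 + 3 + 9 + 3 = 17
The minimum is 9.

9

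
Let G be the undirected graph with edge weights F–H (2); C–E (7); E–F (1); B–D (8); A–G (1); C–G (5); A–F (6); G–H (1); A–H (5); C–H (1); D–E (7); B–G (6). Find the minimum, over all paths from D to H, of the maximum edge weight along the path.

7

Checking several routes:
D → E → F → A → H: max(7, 1, 6, 5) = 7
D → E → F → A → G → H: max(7, 1, 6, 1, 1) = 7
D → E → C → H: max(7, 7, 1) = 7
D → E → F → A → G → C → H: max(7, 1, 6, 1, 5, 1) = 7
D → E → F → H: max(7, 1, 2) = 7
The minimum achievable maximum is 7.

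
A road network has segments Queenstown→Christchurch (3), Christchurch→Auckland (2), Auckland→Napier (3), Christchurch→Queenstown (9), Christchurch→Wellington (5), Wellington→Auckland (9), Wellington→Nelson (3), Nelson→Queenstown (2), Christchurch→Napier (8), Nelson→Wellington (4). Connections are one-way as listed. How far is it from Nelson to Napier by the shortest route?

10

Candidate routes:
Nelson-Wellington-Auckland-Napier: 4 + 9 + 3 = 16
Nelson-Queenstown-Christchurch-Auckland-Napier: 2 + 3 + 2 + 3 = 10
Nelson-Queenstown-Christchurch-Napier: 2 + 3 + 8 = 13
Nelson-Queenstown-Christchurch-Wellington-Auckland-Napier: 2 + 3 + 5 + 9 + 3 = 22
Shortest: 10 km.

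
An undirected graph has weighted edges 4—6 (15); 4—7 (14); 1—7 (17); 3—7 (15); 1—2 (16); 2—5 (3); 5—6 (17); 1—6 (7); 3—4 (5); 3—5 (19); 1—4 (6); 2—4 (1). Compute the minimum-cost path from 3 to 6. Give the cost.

18

Some routes from 3 to 6:
3 - 4 - 2 - 5 - 6: 5 + 1 + 3 + 17 = 26
3 - 4 - 1 - 6: 5 + 6 + 7 = 18
3 - 4 - 6: 5 + 15 = 20
The minimum is 18.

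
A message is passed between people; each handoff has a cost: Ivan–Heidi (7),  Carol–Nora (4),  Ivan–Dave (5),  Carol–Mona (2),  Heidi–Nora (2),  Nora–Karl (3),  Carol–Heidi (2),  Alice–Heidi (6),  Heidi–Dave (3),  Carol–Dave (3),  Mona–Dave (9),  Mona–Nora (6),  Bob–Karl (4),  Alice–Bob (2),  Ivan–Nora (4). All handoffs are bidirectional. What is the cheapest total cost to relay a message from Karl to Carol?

Comparing a few candidate routes:
Karl→Nora→Mona→Carol: 3 + 6 + 2 = 11
Karl→Nora→Heidi→Dave→Carol: 3 + 2 + 3 + 3 = 11
Karl→Bob→Alice→Heidi→Carol: 4 + 2 + 6 + 2 = 14
Karl→Nora→Carol: 3 + 4 = 7
Karl→Nora→Heidi→Carol: 3 + 2 + 2 = 7
Best route has total 7.

7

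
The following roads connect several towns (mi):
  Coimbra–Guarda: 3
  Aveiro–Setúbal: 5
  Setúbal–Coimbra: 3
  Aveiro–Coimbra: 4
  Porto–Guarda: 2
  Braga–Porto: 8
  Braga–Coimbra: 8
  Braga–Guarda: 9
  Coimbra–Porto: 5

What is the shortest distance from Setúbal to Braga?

11

Comparing a few candidate routes:
Setúbal→Coimbra→Guarda→Braga: 3 + 3 + 9 = 15
Setúbal→Coimbra→Braga: 3 + 8 = 11
Setúbal→Coimbra→Porto→Braga: 3 + 5 + 8 = 16
Setúbal→Aveiro→Coimbra→Braga: 5 + 4 + 8 = 17
Setúbal→Coimbra→Guarda→Porto→Braga: 3 + 3 + 2 + 8 = 16
The minimum is 11 mi.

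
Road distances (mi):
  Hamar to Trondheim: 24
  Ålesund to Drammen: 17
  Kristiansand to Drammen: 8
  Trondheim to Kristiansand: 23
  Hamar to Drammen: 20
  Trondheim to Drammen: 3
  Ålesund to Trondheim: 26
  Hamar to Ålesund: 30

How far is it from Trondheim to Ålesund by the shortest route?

20

Comparing a few candidate routes:
Trondheim-Drammen-Ålesund: 3 + 17 = 20
Trondheim-Hamar-Ålesund: 24 + 30 = 54
Trondheim-Drammen-Hamar-Ålesund: 3 + 20 + 30 = 53
Trondheim-Kristiansand-Drammen-Ålesund: 23 + 8 + 17 = 48
Trondheim-Ålesund: 26
Best route has total 20 mi.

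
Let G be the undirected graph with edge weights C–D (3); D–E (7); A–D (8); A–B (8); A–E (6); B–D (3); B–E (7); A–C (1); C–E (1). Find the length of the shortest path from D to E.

4

A few of the D→E routes:
D -> C -> E: 3 + 1 = 4
D -> E: 7
D -> A -> C -> E: 8 + 1 + 1 = 10
D -> C -> A -> E: 3 + 1 + 6 = 10
D -> B -> A -> C -> E: 3 + 8 + 1 + 1 = 13
D -> B -> E: 3 + 7 = 10
Shortest: 4.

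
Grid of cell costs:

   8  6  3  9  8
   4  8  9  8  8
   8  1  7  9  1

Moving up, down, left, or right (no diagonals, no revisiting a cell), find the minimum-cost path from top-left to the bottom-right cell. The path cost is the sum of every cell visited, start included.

One optimal route is [0,0]→[1,0]→[1,1]→[2,1]→[2,2]→[2,3]→[2,4].
Its cost is 8 + 4 + 8 + 1 + 7 + 9 + 1 = 38.

38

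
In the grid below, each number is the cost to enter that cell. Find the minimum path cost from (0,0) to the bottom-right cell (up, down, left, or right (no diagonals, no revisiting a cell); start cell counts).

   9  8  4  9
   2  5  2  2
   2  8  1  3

One optimal route is (0,0)→(1,0)→(1,1)→(1,2)→(2,2)→(2,3).
Its cost is 9 + 2 + 5 + 2 + 1 + 3 = 22.

22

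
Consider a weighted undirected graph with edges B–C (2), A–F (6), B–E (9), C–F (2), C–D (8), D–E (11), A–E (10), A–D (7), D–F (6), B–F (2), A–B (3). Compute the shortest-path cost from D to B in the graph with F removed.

Candidate routes:
D-A-E-B: 7 + 10 + 9 = 26
D-C-B: 8 + 2 = 10
D-E-B: 11 + 9 = 20
D-E-A-B: 11 + 10 + 3 = 24
D-A-B: 7 + 3 = 10
The minimum is 10.

10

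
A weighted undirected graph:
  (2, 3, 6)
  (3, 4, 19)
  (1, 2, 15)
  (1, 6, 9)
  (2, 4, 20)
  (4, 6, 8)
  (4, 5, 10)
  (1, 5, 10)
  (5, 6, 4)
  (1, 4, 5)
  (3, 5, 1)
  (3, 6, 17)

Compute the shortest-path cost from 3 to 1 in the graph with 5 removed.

Comparing a few candidate routes:
3 - 6 - 1: 17 + 9 = 26
3 - 2 - 1: 6 + 15 = 21
3 - 4 - 1: 19 + 5 = 24
The minimum is 21.

21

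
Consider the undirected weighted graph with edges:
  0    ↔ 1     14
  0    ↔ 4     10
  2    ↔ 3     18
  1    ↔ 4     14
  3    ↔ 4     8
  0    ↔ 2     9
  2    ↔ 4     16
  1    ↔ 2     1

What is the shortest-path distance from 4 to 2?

Some routes from 4 to 2:
4 → 1 → 2: 14 + 1 = 15
4 → 2: 16
4 → 0 → 2: 10 + 9 = 19
4 → 0 → 1 → 2: 10 + 14 + 1 = 25
The minimum is 15.

15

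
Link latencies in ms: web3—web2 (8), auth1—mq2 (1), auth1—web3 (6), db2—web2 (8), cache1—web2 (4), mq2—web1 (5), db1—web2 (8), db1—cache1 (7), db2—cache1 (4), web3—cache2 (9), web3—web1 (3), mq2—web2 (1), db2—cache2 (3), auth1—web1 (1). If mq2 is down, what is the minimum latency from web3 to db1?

16

Checking several routes:
web3→cache2→db2→cache1→db1: 9 + 3 + 4 + 7 = 23
web3→web2→cache1→db1: 8 + 4 + 7 = 19
web3→web2→db1: 8 + 8 = 16
The minimum is 16 ms.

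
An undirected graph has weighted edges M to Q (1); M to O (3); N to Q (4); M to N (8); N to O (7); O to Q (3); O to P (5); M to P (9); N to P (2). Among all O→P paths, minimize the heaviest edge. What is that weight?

4

Some routes from O to P:
O -> P: max(5) = 5
O -> Q -> N -> P: max(3, 4, 2) = 4
O -> M -> Q -> N -> P: max(3, 1, 4, 2) = 4
O -> N -> P: max(7, 2) = 7
Smallest bottleneck: 4.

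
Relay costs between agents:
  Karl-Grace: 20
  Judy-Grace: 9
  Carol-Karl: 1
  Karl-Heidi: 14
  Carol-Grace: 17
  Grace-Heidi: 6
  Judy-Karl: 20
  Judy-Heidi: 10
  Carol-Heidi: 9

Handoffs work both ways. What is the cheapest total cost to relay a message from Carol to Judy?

A few of the Carol→Judy routes:
Carol→Heidi→Grace→Judy: 9 + 6 + 9 = 24
Carol→Karl→Judy: 1 + 20 = 21
Carol→Karl→Heidi→Judy: 1 + 14 + 10 = 25
Carol→Heidi→Judy: 9 + 10 = 19
Best route has total 19.

19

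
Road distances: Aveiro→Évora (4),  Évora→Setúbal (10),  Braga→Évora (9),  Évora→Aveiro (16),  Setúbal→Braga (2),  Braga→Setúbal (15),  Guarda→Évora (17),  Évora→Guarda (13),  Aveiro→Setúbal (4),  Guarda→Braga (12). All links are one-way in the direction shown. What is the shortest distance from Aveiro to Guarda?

17

Routes from Aveiro to Guarda:
Aveiro - Setúbal - Braga - Évora - Guarda: 4 + 2 + 9 + 13 = 28
Aveiro - Évora - Guarda: 4 + 13 = 17
The minimum is 17.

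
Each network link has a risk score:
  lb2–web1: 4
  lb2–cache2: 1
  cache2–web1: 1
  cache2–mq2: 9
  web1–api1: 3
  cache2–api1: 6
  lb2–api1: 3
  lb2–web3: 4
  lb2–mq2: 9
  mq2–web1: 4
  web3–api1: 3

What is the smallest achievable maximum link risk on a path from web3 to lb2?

3

A few of the web3→lb2 routes:
web3 - api1 - web1 - cache2 - lb2: max(3, 3, 1, 1) = 3
web3 - api1 - lb2: max(3, 3) = 3
web3 - api1 - web1 - lb2: max(3, 3, 4) = 4
web3 - api1 - cache2 - lb2: max(3, 6, 1) = 6
web3 - lb2: max(4) = 4
Smallest bottleneck: 3.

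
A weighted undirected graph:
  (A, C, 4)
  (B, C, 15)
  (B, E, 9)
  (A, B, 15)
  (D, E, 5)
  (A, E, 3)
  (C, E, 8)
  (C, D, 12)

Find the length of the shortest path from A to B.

12

Comparing a few candidate routes:
A-C-B: 4 + 15 = 19
A-E-B: 3 + 9 = 12
A-E-C-B: 3 + 8 + 15 = 26
A-C-E-B: 4 + 8 + 9 = 21
A-B: 15
The minimum is 12.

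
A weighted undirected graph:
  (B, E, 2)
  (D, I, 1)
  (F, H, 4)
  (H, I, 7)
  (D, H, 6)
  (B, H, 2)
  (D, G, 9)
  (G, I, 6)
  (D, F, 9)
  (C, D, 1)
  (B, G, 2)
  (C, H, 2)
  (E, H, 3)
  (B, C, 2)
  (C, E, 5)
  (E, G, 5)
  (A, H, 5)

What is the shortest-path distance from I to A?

9

Comparing a few candidate routes:
I → D → C → B → H → A: 1 + 1 + 2 + 2 + 5 = 11
I → D → H → A: 1 + 6 + 5 = 12
I → D → C → H → A: 1 + 1 + 2 + 5 = 9
Best route has total 9.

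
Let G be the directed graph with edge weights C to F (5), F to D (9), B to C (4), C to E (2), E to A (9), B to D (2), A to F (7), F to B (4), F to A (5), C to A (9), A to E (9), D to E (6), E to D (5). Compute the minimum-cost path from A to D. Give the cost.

Comparing a few candidate routes:
A→E→D: 9 + 5 = 14
A→F→B→D: 7 + 4 + 2 = 13
A→F→D: 7 + 9 = 16
The minimum is 13.

13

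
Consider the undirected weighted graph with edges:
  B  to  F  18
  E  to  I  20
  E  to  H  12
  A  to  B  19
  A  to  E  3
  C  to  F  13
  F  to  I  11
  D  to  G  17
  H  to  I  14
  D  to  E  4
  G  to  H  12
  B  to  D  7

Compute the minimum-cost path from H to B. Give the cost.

23

Checking several routes:
H -> G -> D -> B: 12 + 17 + 7 = 36
H -> E -> D -> B: 12 + 4 + 7 = 23
H -> E -> A -> B: 12 + 3 + 19 = 34
The minimum is 23.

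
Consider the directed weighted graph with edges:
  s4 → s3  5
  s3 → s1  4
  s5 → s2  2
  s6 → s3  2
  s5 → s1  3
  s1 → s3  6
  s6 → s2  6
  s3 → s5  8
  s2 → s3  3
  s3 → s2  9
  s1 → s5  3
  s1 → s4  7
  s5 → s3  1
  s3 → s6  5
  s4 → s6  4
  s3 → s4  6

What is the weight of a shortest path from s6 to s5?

Candidate routes:
s6 - s2 - s3 - s5: 6 + 3 + 8 = 17
s6 - s3 - s1 - s5: 2 + 4 + 3 = 9
s6 - s2 - s3 - s1 - s5: 6 + 3 + 4 + 3 = 16
s6 - s3 - s5: 2 + 8 = 10
Shortest: 9.

9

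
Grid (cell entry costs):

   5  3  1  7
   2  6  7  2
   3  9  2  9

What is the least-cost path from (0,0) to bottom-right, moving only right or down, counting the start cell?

27

Best path: [0,0] -> [0,1] -> [0,2] -> [0,3] -> [1,3] -> [2,3]
Cost: 5 + 3 + 1 + 7 + 2 + 9 = 27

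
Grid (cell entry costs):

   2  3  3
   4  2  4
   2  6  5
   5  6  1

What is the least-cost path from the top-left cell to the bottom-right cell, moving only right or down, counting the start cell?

Path [0,0]→[0,1]→[1,1]→[1,2]→[2,2]→[3,2]: 2 + 3 + 2 + 4 + 5 + 1 = 17.
(Top row then right column would cost 18.)

17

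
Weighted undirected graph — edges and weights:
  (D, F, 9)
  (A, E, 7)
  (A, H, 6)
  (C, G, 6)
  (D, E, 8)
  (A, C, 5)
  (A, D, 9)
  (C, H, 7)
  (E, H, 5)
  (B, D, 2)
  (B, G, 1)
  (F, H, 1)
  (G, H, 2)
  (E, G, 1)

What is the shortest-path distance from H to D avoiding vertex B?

Comparing a few candidate routes:
H -> E -> D: 5 + 8 = 13
H -> G -> E -> A -> D: 2 + 1 + 7 + 9 = 19
H -> A -> D: 6 + 9 = 15
H -> G -> E -> D: 2 + 1 + 8 = 11
H -> F -> D: 1 + 9 = 10
Best route has total 10.

10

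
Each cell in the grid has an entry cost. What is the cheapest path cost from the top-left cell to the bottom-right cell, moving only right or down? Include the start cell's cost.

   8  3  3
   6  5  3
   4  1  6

23

Path [0,0] → [0,1] → [0,2] → [1,2] → [2,2]: 8 + 3 + 3 + 3 + 6 = 23.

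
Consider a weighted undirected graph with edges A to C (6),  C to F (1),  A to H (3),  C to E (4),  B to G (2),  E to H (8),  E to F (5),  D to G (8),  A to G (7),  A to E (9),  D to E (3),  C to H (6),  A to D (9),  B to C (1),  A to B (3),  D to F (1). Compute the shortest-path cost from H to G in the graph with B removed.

A few of the H→G routes:
H - A - C - F - D - G: 3 + 6 + 1 + 1 + 8 = 19
H - C - A - G: 6 + 6 + 7 = 19
H - E - D - G: 8 + 3 + 8 = 19
H - A - G: 3 + 7 = 10
H - C - F - D - G: 6 + 1 + 1 + 8 = 16
Shortest: 10.

10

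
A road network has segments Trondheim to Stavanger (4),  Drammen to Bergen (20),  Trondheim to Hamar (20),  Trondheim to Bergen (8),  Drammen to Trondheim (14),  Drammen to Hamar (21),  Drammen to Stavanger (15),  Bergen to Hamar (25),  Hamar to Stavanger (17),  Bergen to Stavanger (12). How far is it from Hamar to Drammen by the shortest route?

Comparing a few candidate routes:
Hamar → Drammen: 21
Hamar → Trondheim → Drammen: 20 + 14 = 34
Hamar → Stavanger → Drammen: 17 + 15 = 32
The minimum is 21 km.

21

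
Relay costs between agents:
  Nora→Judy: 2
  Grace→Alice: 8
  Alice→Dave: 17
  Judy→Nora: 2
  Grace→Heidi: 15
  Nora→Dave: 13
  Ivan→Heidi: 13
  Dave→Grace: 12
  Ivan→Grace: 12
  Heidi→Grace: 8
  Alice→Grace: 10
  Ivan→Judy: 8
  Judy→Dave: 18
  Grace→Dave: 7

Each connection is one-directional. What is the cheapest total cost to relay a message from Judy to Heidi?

Candidate routes:
Judy→Nora→Dave→Grace→Heidi: 2 + 13 + 12 + 15 = 42
Judy→Dave→Grace→Heidi: 18 + 12 + 15 = 45
Shortest: 42.

42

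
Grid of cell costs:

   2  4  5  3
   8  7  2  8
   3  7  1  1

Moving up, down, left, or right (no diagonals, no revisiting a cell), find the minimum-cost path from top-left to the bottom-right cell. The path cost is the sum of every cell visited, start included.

Take r0c0 → r0c1 → r0c2 → r1c2 → r2c2 → r2c3 for a total of 2 + 4 + 5 + 2 + 1 + 1 = 15.

15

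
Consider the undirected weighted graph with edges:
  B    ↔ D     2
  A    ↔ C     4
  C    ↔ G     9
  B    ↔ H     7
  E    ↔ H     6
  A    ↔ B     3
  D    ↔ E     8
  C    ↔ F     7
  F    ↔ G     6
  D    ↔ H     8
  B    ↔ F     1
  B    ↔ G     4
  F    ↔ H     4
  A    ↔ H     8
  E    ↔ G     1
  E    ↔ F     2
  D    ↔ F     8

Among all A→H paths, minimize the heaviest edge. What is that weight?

4

Some routes from A to H:
A→B→F→E→H: max(3, 1, 2, 6) = 6
A→B→G→F→H: max(3, 4, 6, 4) = 6
A→B→F→H: max(3, 1, 4) = 4
A→B→G→E→F→H: max(3, 4, 1, 2, 4) = 4
A→B→G→F→E→H: max(3, 4, 6, 2, 6) = 6
A→B→G→E→H: max(3, 4, 1, 6) = 6
Best route has worst link 4.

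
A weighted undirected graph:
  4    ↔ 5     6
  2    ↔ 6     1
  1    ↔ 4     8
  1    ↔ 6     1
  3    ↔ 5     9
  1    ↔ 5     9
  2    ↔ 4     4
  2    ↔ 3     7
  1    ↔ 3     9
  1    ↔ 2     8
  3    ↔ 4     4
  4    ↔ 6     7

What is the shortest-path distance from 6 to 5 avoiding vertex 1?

11

Some routes from 6 to 5 avoiding 1:
6 -> 2 -> 3 -> 5: 1 + 7 + 9 = 17
6 -> 2 -> 3 -> 4 -> 5: 1 + 7 + 4 + 6 = 18
6 -> 2 -> 4 -> 5: 1 + 4 + 6 = 11
6 -> 4 -> 5: 7 + 6 = 13
6 -> 2 -> 4 -> 3 -> 5: 1 + 4 + 4 + 9 = 18
The minimum is 11.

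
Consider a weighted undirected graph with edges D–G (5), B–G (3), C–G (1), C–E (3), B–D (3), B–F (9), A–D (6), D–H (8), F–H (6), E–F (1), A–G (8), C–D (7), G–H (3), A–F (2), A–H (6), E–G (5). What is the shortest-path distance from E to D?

9

Checking several routes:
E→F→A→D: 1 + 2 + 6 = 9
E→C→G→D: 3 + 1 + 5 = 9
E→C→G→B→D: 3 + 1 + 3 + 3 = 10
E→C→D: 3 + 7 = 10
Shortest: 9.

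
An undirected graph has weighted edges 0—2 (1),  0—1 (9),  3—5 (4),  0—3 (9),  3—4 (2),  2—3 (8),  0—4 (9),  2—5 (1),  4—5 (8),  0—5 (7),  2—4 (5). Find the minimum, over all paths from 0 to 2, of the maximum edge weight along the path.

Checking several routes:
0-2: max(1) = 1
0-5-4-2: max(7, 8, 5) = 8
0-5-3-4-2: max(7, 4, 2, 5) = 7
0-5-2: max(7, 1) = 7
The minimum achievable maximum is 1.

1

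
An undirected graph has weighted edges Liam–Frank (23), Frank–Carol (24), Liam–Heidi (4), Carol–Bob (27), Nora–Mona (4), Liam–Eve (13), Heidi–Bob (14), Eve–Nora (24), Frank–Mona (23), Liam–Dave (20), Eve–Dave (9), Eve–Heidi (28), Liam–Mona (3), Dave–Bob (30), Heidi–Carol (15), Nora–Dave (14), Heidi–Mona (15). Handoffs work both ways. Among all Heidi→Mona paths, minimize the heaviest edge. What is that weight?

4

Some routes from Heidi to Mona:
Heidi → Liam → Mona: max(4, 3) = 4
Heidi → Mona: max(15) = 15
Heidi → Liam → Eve → Dave → Nora → Mona: max(4, 13, 9, 14, 4) = 14
Smallest bottleneck: 4.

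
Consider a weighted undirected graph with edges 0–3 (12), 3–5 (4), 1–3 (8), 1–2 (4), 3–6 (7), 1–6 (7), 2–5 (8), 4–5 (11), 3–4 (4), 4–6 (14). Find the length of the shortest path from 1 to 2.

4

Checking several routes:
1 → 3 → 5 → 2: 8 + 4 + 8 = 20
1 → 2: 4
1 → 6 → 3 → 5 → 2: 7 + 7 + 4 + 8 = 26
1 → 6 → 4 → 3 → 5 → 2: 7 + 14 + 4 + 4 + 8 = 37
1 → 3 → 4 → 5 → 2: 8 + 4 + 11 + 8 = 31
The minimum is 4.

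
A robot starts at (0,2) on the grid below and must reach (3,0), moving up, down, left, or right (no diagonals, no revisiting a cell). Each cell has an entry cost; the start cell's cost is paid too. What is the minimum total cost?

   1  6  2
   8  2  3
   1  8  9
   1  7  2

Cheapest: r0c2→r1c2→r1c1→r1c0→r2c0→r3c0
  2 + 3 + 2 + 8 + 1 + 1 = 17

17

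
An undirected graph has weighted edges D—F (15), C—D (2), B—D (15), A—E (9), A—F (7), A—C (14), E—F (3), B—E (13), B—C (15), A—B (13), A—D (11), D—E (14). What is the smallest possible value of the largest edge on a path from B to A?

Some routes from B to A:
B - E - A: max(13, 9) = 13
B - E - D - A: max(13, 14, 11) = 14
B - E - D - C - A: max(13, 14, 2, 14) = 14
B - C - D - F - A: max(15, 2, 15, 7) = 15
B - A: max(13) = 13
B - E - F - A: max(13, 3, 7) = 13
Smallest bottleneck: 13.

13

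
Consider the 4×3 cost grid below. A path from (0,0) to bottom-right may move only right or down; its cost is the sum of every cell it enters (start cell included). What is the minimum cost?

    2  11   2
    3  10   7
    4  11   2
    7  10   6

Path [0,0]→[1,0]→[2,0]→[2,1]→[2,2]→[3,2]: 2 + 3 + 4 + 11 + 2 + 6 = 28.
For comparison, the top-then-right route costs 30.

28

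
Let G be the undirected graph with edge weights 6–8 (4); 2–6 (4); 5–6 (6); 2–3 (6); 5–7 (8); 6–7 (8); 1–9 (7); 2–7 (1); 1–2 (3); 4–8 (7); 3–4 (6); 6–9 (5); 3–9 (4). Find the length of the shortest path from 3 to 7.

Comparing a few candidate routes:
3 → 9 → 1 → 2 → 7: 4 + 7 + 3 + 1 = 15
3 → 9 → 6 → 7: 4 + 5 + 8 = 17
3 → 9 → 6 → 2 → 7: 4 + 5 + 4 + 1 = 14
3 → 2 → 7: 6 + 1 = 7
Shortest: 7.

7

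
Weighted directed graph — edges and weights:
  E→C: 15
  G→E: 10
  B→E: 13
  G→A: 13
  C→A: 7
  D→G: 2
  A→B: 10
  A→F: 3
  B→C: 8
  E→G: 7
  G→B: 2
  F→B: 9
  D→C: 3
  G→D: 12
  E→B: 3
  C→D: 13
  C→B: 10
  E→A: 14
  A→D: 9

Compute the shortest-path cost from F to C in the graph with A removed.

17

Routes from F to C avoiding A:
F - B - C: 9 + 8 = 17
F - B - E - G - D - C: 9 + 13 + 7 + 12 + 3 = 44
F - B - E - C: 9 + 13 + 15 = 37
Best route has total 17.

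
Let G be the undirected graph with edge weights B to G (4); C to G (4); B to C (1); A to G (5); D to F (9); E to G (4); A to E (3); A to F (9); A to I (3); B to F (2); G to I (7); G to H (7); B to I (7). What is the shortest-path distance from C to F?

A few of the C→F routes:
C -> G -> I -> B -> F: 4 + 7 + 7 + 2 = 20
C -> B -> G -> A -> F: 1 + 4 + 5 + 9 = 19
C -> G -> B -> F: 4 + 4 + 2 = 10
C -> B -> F: 1 + 2 = 3
C -> G -> A -> F: 4 + 5 + 9 = 18
C -> G -> E -> A -> F: 4 + 4 + 3 + 9 = 20
Shortest: 3.

3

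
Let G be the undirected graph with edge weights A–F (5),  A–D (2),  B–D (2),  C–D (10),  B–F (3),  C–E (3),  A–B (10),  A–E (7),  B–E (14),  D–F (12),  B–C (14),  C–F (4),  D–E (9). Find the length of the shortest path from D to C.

Checking several routes:
D -> A -> F -> C: 2 + 5 + 4 = 11
D -> B -> F -> C: 2 + 3 + 4 = 9
D -> A -> E -> C: 2 + 7 + 3 = 12
D -> C: 10
Best route has total 9.

9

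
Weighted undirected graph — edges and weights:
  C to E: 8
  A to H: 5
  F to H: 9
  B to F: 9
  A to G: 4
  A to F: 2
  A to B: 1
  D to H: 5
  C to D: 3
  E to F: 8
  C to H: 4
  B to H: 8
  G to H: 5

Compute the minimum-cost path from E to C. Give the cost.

A few of the E→C routes:
E - F - A - H - C: 8 + 2 + 5 + 4 = 19
E - F - A - B - H - C: 8 + 2 + 1 + 8 + 4 = 23
E - F - H - C: 8 + 9 + 4 = 21
E - C: 8
E - F - A - G - H - C: 8 + 2 + 4 + 5 + 4 = 23
The minimum is 8.

8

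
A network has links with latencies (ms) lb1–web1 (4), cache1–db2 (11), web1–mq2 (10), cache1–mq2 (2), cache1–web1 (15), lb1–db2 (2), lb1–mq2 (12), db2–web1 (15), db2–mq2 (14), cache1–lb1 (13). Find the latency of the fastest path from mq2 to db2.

Checking several routes:
mq2-db2: 14
mq2-web1-lb1-db2: 10 + 4 + 2 = 16
mq2-cache1-db2: 2 + 11 = 13
mq2-lb1-db2: 12 + 2 = 14
Best route has total 13 ms.

13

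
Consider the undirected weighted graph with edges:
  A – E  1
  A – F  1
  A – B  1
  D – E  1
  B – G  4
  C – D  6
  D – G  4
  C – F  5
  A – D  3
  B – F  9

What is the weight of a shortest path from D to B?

3

Comparing a few candidate routes:
D - E - A - F - B: 1 + 1 + 1 + 9 = 12
D - E - A - B: 1 + 1 + 1 = 3
D - A - B: 3 + 1 = 4
D - G - B: 4 + 4 = 8
Best route has total 3.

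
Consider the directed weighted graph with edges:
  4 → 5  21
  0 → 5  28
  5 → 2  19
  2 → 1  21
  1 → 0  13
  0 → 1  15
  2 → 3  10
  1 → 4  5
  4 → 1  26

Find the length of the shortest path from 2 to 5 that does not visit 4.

Paths from 2 to 5 avoiding 4:
2-1-0-5: 21 + 13 + 28 = 62
Best route has total 62.

62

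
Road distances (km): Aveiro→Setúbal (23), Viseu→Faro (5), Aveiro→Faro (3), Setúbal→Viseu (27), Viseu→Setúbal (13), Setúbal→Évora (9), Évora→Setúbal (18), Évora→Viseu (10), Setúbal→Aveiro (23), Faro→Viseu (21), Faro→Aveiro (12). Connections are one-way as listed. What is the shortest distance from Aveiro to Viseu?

24

Paths from Aveiro to Viseu:
Aveiro → Faro → Viseu: 3 + 21 = 24
Aveiro → Setúbal → Viseu: 23 + 27 = 50
Aveiro → Setúbal → Évora → Viseu: 23 + 9 + 10 = 42
The minimum is 24 km.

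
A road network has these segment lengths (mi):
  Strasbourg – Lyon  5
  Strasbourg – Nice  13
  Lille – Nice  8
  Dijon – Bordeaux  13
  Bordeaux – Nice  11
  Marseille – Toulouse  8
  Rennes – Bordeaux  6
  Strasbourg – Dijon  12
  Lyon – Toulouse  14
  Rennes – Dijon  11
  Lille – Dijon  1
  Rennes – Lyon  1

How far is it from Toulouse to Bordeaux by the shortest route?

21

A few of the Toulouse→Bordeaux routes:
Toulouse-Lyon-Rennes-Bordeaux: 14 + 1 + 6 = 21
Toulouse-Lyon-Rennes-Dijon-Lille-Nice-Bordeaux: 14 + 1 + 11 + 1 + 8 + 11 = 46
Toulouse-Lyon-Strasbourg-Dijon-Bordeaux: 14 + 5 + 12 + 13 = 44
Toulouse-Lyon-Strasbourg-Dijon-Rennes-Bordeaux: 14 + 5 + 12 + 11 + 6 = 48
Toulouse-Lyon-Strasbourg-Nice-Bordeaux: 14 + 5 + 13 + 11 = 43
Toulouse-Lyon-Rennes-Dijon-Bordeaux: 14 + 1 + 11 + 13 = 39
Best route has total 21 mi.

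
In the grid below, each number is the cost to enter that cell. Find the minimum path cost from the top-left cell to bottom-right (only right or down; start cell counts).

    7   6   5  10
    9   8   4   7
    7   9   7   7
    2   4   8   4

One optimal route is [0,0] → [0,1] → [0,2] → [1,2] → [1,3] → [2,3] → [3,3].
Its cost is 7 + 6 + 5 + 4 + 7 + 7 + 4 = 40.

40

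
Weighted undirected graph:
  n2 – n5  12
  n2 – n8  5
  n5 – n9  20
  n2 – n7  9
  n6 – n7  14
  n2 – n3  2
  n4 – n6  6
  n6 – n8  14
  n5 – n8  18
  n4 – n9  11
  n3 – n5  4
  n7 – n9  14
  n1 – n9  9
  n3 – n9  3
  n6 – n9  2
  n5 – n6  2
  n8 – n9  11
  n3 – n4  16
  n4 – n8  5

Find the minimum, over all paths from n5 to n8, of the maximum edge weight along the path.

A few of the n5→n8 routes:
n5 → n6 → n9 → n8: max(2, 2, 11) = 11
n5 → n3 → n9 → n6 → n4 → n8: max(4, 3, 2, 6, 5) = 6
n5 → n6 → n4 → n8: max(2, 6, 5) = 6
n5 → n6 → n9 → n3 → n2 → n8: max(2, 2, 3, 2, 5) = 5
n5 → n3 → n2 → n8: max(4, 2, 5) = 5
The minimum achievable maximum is 5.

5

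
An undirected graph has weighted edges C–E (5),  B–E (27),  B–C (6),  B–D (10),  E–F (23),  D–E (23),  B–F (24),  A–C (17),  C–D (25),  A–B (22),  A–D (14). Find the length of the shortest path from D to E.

Checking several routes:
D -> C -> E: 25 + 5 = 30
D -> A -> C -> E: 14 + 17 + 5 = 36
D -> B -> C -> E: 10 + 6 + 5 = 21
D -> E: 23
Best route has total 21.

21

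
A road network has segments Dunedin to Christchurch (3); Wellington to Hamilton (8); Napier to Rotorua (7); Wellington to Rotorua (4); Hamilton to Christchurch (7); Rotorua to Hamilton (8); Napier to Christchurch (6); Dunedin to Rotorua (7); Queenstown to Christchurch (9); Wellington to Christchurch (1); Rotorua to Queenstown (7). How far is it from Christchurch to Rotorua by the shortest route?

5

A few of the Christchurch→Rotorua routes:
Christchurch-Dunedin-Rotorua: 3 + 7 = 10
Christchurch-Hamilton-Rotorua: 7 + 8 = 15
Christchurch-Napier-Rotorua: 6 + 7 = 13
Christchurch-Wellington-Rotorua: 1 + 4 = 5
The minimum is 5.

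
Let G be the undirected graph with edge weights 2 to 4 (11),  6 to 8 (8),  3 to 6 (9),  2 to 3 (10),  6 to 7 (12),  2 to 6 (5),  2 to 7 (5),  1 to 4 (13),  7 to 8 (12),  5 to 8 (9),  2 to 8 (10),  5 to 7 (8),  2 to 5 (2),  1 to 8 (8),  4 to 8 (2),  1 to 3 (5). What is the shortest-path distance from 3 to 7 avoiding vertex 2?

Some routes from 3 to 7 avoiding 2:
3 → 6 → 7: 9 + 12 = 21
3 → 6 → 8 → 7: 9 + 8 + 12 = 29
3 → 1 → 8 → 7: 5 + 8 + 12 = 25
The minimum is 21.

21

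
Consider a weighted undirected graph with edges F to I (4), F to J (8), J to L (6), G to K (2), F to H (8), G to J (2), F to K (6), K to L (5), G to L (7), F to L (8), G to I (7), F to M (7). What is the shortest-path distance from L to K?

5

Comparing a few candidate routes:
L -> F -> K: 8 + 6 = 14
L -> J -> G -> K: 6 + 2 + 2 = 10
L -> K: 5
L -> J -> F -> K: 6 + 8 + 6 = 20
L -> G -> K: 7 + 2 = 9
The minimum is 5.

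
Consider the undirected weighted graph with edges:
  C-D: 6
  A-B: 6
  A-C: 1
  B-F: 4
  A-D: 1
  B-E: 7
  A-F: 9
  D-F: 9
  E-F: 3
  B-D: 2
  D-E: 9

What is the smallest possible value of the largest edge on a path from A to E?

4

Checking several routes:
A -> C -> D -> B -> E: max(1, 6, 2, 7) = 7
A -> B -> F -> E: max(6, 4, 3) = 6
A -> B -> E: max(6, 7) = 7
A -> D -> B -> E: max(1, 2, 7) = 7
A -> D -> B -> F -> E: max(1, 2, 4, 3) = 4
A -> C -> D -> B -> F -> E: max(1, 6, 2, 4, 3) = 6
Smallest bottleneck: 4.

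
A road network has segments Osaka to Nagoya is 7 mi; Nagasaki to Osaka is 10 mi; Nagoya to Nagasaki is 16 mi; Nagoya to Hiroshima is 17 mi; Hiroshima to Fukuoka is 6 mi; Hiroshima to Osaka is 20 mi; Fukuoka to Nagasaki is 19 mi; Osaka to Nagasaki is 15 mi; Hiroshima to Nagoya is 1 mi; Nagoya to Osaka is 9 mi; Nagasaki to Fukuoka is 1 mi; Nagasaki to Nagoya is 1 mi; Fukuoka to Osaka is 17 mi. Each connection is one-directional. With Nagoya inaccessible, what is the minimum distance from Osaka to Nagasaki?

15

Routes from Osaka to Nagasaki avoiding Nagoya:
Osaka → Nagasaki: 15
Shortest: 15 mi.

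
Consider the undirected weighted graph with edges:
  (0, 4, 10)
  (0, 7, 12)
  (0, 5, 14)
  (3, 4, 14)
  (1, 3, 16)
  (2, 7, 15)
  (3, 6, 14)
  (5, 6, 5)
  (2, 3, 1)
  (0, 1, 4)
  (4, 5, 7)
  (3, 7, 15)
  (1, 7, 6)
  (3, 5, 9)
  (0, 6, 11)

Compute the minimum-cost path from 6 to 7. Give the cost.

Some routes from 6 to 7:
6 -> 0 -> 1 -> 7: 11 + 4 + 6 = 21
6 -> 5 -> 3 -> 7: 5 + 9 + 15 = 29
6 -> 0 -> 7: 11 + 12 = 23
6 -> 5 -> 0 -> 1 -> 7: 5 + 14 + 4 + 6 = 29
6 -> 3 -> 7: 14 + 15 = 29
The minimum is 21.

21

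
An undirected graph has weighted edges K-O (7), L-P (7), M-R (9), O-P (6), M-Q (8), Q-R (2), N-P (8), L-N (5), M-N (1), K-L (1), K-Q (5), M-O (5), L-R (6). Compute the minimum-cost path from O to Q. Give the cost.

Comparing a few candidate routes:
O - M - R - Q: 5 + 9 + 2 = 16
O - K - L - R - Q: 7 + 1 + 6 + 2 = 16
O - M - N - L - K - Q: 5 + 1 + 5 + 1 + 5 = 17
O - K - Q: 7 + 5 = 12
O - M - Q: 5 + 8 = 13
Best route has total 12.

12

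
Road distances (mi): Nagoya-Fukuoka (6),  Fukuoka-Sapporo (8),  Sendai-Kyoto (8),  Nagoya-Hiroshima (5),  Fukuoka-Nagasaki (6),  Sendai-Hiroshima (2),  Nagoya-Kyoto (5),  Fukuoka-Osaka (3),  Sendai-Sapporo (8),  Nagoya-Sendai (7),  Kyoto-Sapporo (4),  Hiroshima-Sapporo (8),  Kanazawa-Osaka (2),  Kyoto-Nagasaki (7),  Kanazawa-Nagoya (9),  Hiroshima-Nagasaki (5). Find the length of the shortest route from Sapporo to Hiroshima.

8

Comparing a few candidate routes:
Sapporo - Kyoto - Sendai - Hiroshima: 4 + 8 + 2 = 14
Sapporo - Hiroshima: 8
Sapporo - Sendai - Hiroshima: 8 + 2 = 10
Sapporo - Kyoto - Nagasaki - Hiroshima: 4 + 7 + 5 = 16
Sapporo - Kyoto - Nagoya - Hiroshima: 4 + 5 + 5 = 14
The minimum is 8 mi.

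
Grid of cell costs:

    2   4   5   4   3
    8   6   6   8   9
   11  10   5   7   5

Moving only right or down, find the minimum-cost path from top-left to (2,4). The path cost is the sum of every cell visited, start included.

32

Cheapest: [0,0] [0,1] [0,2] [0,3] [0,4] [1,4] [2,4]
  2 + 4 + 5 + 4 + 3 + 9 + 5 = 32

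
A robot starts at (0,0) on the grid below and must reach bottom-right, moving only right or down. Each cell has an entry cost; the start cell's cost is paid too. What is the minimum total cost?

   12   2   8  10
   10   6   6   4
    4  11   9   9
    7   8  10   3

Best path: (0,0) → (0,1) → (1,1) → (1,2) → (1,3) → (2,3) → (3,3)
Cost: 12 + 2 + 6 + 6 + 4 + 9 + 3 = 42
For comparison, the top-then-right route costs 48.

42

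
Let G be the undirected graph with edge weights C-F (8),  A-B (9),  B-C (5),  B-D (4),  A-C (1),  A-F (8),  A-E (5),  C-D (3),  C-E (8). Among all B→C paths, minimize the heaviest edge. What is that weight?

4

A few of the B→C routes:
B - C: max(5) = 5
B - A - E - C: max(9, 5, 8) = 9
B - A - F - C: max(9, 8, 8) = 9
B - D - C: max(4, 3) = 4
Best route has worst link 4.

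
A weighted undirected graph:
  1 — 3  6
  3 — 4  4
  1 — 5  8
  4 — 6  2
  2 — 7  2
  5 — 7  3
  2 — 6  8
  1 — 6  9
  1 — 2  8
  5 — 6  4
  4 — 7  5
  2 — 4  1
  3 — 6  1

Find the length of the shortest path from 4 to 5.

6

A few of the 4→5 routes:
4 → 7 → 5: 5 + 3 = 8
4 → 6 → 2 → 7 → 5: 2 + 8 + 2 + 3 = 15
4 → 2 → 6 → 5: 1 + 8 + 4 = 13
4 → 2 → 7 → 5: 1 + 2 + 3 = 6
4 → 6 → 5: 2 + 4 = 6
4 → 3 → 6 → 5: 4 + 1 + 4 = 9
Shortest: 6.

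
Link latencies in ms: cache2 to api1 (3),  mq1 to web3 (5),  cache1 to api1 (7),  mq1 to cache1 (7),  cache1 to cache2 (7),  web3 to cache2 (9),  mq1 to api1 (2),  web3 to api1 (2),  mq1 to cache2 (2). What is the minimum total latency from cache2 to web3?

Some routes from cache2 to web3:
cache2 -> mq1 -> web3: 2 + 5 = 7
cache2 -> api1 -> web3: 3 + 2 = 5
cache2 -> mq1 -> api1 -> web3: 2 + 2 + 2 = 6
cache2 -> web3: 9
cache2 -> cache1 -> api1 -> web3: 7 + 7 + 2 = 16
cache2 -> api1 -> mq1 -> web3: 3 + 2 + 5 = 10
Best route has total 5 ms.

5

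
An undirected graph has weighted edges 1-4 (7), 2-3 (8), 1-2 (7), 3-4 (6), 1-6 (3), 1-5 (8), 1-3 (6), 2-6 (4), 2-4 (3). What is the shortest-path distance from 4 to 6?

7

Checking several routes:
4 - 2 - 6: 3 + 4 = 7
4 - 2 - 1 - 6: 3 + 7 + 3 = 13
4 - 3 - 1 - 6: 6 + 6 + 3 = 15
4 - 3 - 2 - 6: 6 + 8 + 4 = 18
4 - 1 - 6: 7 + 3 = 10
The minimum is 7.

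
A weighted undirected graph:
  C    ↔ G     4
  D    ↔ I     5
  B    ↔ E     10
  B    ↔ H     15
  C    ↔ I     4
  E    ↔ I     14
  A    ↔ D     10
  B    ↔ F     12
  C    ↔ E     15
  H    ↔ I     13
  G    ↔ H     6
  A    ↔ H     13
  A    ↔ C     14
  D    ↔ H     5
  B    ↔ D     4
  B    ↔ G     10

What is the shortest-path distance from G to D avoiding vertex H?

Some routes from G to D avoiding H:
G→C→A→D: 4 + 14 + 10 = 28
G→C→E→B→D: 4 + 15 + 10 + 4 = 33
G→B→D: 10 + 4 = 14
G→C→I→D: 4 + 4 + 5 = 13
Best route has total 13.

13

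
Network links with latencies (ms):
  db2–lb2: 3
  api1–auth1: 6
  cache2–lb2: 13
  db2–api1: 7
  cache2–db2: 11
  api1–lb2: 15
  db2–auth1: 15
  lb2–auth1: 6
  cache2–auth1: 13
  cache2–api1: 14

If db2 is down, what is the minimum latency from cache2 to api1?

Checking several routes:
cache2 -> api1: 14
cache2 -> lb2 -> api1: 13 + 15 = 28
cache2 -> auth1 -> api1: 13 + 6 = 19
cache2 -> lb2 -> auth1 -> api1: 13 + 6 + 6 = 25
The minimum is 14 ms.

14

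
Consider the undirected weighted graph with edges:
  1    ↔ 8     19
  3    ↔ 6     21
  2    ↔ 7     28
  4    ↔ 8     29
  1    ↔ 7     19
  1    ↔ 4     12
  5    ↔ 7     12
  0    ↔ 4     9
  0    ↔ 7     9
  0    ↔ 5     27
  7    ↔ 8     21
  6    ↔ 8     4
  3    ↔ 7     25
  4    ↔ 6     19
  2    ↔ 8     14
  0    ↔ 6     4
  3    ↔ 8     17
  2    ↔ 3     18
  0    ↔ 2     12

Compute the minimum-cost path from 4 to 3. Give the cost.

Checking several routes:
4-0-6-3: 9 + 4 + 21 = 34
4-0-7-3: 9 + 9 + 25 = 43
4-0-2-3: 9 + 12 + 18 = 39
4-6-8-3: 19 + 4 + 17 = 40
4-6-3: 19 + 21 = 40
4-0-6-8-3: 9 + 4 + 4 + 17 = 34
Shortest: 34.

34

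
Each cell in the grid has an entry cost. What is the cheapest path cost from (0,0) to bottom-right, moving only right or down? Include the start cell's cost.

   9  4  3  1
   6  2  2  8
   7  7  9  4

29

Path [0,0] → [0,1] → [0,2] → [0,3] → [1,3] → [2,3]: 9 + 4 + 3 + 1 + 8 + 4 = 29.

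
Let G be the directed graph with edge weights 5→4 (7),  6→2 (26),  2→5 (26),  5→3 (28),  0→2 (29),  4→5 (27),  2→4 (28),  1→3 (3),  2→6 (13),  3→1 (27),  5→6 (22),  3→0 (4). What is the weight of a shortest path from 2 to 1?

81

Candidate routes:
2-4-5-3-1: 28 + 27 + 28 + 27 = 110
2-5-3-1: 26 + 28 + 27 = 81
Shortest: 81.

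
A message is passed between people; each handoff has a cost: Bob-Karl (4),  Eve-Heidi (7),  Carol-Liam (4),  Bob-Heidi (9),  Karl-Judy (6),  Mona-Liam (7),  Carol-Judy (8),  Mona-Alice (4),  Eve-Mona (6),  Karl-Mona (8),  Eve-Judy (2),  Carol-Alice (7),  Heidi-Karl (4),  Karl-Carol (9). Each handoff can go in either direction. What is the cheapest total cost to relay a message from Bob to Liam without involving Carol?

A few of the Bob→Liam routes:
Bob → Karl → Mona → Liam: 4 + 8 + 7 = 19
Bob → Heidi → Karl → Mona → Liam: 9 + 4 + 8 + 7 = 28
Bob → Heidi → Eve → Mona → Liam: 9 + 7 + 6 + 7 = 29
Bob → Karl → Judy → Eve → Mona → Liam: 4 + 6 + 2 + 6 + 7 = 25
Bob → Karl → Heidi → Eve → Mona → Liam: 4 + 4 + 7 + 6 + 7 = 28
Bob → Heidi → Karl → Judy → Eve → Mona → Liam: 9 + 4 + 6 + 2 + 6 + 7 = 34
Shortest: 19.

19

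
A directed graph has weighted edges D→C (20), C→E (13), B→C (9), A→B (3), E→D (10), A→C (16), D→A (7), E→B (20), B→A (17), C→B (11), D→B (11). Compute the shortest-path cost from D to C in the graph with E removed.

19

Paths from D to C avoiding E:
D→B→C: 11 + 9 = 20
D→B→A→C: 11 + 17 + 16 = 44
D→C: 20
D→A→B→C: 7 + 3 + 9 = 19
D→A→C: 7 + 16 = 23
Shortest: 19.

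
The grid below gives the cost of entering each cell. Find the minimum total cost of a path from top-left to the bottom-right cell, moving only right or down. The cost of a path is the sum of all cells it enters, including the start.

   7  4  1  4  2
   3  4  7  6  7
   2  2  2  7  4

Cheapest: r0c0→r1c0→r2c0→r2c1→r2c2→r2c3→r2c4
  7 + 3 + 2 + 2 + 2 + 7 + 4 = 27

27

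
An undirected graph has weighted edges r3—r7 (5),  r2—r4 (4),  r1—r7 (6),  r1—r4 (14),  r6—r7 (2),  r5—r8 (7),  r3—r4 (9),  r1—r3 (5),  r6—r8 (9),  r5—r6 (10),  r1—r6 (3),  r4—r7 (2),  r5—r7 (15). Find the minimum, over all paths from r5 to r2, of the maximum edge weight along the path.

9

Comparing a few candidate routes:
r5 -> r8 -> r6 -> r7 -> r1 -> r3 -> r4 -> r2: max(7, 9, 2, 6, 5, 9, 4) = 9
r5 -> r8 -> r6 -> r7 -> r4 -> r2: max(7, 9, 2, 2, 4) = 9
r5 -> r8 -> r6 -> r7 -> r3 -> r4 -> r2: max(7, 9, 2, 5, 9, 4) = 9
Smallest bottleneck: 9.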